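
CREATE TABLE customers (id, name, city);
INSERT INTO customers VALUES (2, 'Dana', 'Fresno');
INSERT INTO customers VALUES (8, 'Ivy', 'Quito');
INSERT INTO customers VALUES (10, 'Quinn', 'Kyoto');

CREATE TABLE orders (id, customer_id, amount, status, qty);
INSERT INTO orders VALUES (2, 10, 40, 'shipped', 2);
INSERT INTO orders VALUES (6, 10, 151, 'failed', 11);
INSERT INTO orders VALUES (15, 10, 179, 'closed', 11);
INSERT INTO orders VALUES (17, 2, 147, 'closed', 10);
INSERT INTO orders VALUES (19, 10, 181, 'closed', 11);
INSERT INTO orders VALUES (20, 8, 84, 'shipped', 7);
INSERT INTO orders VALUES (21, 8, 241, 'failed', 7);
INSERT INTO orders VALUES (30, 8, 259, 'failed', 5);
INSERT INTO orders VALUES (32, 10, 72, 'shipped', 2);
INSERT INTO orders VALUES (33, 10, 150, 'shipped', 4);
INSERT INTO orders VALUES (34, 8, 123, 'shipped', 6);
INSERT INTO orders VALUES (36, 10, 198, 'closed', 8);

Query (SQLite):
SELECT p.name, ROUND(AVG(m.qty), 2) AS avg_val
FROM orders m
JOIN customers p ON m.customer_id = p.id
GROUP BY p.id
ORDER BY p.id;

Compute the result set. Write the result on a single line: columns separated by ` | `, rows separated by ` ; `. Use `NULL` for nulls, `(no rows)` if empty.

Join each orders row to its customers via customer_id.
Group joined rows by customers.id; compute ROUND(AVG(m.qty), 2) per group.
  2: ids {17} → ROUND(AVG(m.qty), 2)=10
  8: ids {20, 21, 30, 34} → ROUND(AVG(m.qty), 2)=6.25
  10: ids {2, 6, 15, 19, 32, 33, 36} → ROUND(AVG(m.qty), 2)=7

Dana | 10 ; Ivy | 6.25 ; Quinn | 7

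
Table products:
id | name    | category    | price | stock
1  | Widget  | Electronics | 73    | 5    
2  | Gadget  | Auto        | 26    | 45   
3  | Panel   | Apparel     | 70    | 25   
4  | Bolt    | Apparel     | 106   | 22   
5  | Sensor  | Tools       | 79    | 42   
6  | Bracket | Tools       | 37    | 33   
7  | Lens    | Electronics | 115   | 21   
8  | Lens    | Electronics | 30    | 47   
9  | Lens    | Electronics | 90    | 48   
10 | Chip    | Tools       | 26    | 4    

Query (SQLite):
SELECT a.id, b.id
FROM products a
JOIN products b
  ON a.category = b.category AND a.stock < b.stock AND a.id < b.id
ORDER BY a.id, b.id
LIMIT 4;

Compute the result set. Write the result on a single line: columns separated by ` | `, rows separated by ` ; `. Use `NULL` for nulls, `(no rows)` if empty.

1 | 7 ; 1 | 8 ; 1 | 9 ; 7 | 8

Pairs (a,b) with same category, a.stock < b.stock, a.id < b.id.
category groups: Apparel:{3,4} Auto:{2} Electronics:{1,7,8,9} Tools:{5,6,10}
Ordered by (a.id, b.id); first 4.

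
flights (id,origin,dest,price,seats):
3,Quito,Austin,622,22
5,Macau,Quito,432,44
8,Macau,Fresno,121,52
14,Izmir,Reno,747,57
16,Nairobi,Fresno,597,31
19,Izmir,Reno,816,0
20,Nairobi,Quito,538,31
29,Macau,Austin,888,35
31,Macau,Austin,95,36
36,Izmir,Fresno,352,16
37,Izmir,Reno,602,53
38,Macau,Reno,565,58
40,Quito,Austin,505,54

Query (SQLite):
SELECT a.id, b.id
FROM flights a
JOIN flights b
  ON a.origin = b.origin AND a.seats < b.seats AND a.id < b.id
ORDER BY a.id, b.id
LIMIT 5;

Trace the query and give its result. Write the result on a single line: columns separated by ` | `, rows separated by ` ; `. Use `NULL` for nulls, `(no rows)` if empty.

Pairs (a,b) with same origin, a.seats < b.seats, a.id < b.id.
origin groups: Izmir:{14,19,36,37} Macau:{5,8,29,31,38} Nairobi:{16,20} Quito:{3,40}
Ordered by (a.id, b.id); first 5.

3 | 40 ; 5 | 8 ; 5 | 38 ; 8 | 38 ; 19 | 36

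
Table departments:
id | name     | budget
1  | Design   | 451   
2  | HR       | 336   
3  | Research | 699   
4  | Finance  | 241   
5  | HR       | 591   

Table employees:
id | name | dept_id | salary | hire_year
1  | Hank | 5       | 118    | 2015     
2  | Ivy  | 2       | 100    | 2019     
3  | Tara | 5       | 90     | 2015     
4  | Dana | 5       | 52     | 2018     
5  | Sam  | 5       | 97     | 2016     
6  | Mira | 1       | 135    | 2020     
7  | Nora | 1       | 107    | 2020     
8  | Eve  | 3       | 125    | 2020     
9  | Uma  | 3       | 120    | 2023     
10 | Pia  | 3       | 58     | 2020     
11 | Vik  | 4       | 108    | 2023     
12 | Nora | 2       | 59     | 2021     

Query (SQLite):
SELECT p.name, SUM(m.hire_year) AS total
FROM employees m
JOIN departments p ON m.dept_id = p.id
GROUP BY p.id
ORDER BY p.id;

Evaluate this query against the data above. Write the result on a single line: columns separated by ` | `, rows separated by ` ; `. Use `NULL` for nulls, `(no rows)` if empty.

Join each employees row to its departments via dept_id.
Group joined rows by departments.id; compute SUM(m.hire_year) per group.
  1: ids {6, 7} → SUM(m.hire_year)=4040
  2: ids {2, 12} → SUM(m.hire_year)=4040
  3: ids {8, 9, 10} → SUM(m.hire_year)=6063
  4: ids {11} → SUM(m.hire_year)=2023
  5: ids {1, 3, 4, 5} → SUM(m.hire_year)=8064

Design | 4040 ; HR | 4040 ; Research | 6063 ; Finance | 2023 ; HR | 8064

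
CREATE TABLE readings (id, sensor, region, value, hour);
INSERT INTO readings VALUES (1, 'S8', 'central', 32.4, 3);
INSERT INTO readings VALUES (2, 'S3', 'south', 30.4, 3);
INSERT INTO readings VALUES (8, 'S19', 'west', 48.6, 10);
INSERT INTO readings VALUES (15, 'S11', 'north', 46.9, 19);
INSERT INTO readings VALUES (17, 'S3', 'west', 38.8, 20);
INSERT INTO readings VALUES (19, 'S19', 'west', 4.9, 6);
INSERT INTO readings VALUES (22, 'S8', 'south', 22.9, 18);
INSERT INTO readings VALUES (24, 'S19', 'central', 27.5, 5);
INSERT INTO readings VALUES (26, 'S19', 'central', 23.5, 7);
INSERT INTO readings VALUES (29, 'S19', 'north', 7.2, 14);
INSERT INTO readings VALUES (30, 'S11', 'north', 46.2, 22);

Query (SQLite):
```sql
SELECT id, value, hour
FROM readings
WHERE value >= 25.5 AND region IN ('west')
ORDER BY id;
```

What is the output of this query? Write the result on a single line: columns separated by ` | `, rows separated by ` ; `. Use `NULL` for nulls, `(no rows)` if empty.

8 | 48.6 | 10 ; 17 | 38.8 | 20

value >= 25.5: ids {1, 2, 8, 15, 17, 24, 30}
region IN ('west'): ids {8, 17, 19}
Combine with AND.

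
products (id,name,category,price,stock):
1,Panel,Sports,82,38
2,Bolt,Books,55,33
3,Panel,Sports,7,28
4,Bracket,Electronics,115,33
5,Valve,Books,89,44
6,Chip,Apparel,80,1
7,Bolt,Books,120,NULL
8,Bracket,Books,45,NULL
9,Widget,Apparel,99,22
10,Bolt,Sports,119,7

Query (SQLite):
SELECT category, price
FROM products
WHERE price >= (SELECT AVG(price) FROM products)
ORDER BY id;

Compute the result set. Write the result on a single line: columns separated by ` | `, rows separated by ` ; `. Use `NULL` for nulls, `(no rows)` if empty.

Sports | 82 ; Electronics | 115 ; Books | 89 ; Books | 120 ; Apparel | 99 ; Sports | 119

Scalar subquery: AVG(price) over all products rows = 81.1.
Keep rows where price >= that value.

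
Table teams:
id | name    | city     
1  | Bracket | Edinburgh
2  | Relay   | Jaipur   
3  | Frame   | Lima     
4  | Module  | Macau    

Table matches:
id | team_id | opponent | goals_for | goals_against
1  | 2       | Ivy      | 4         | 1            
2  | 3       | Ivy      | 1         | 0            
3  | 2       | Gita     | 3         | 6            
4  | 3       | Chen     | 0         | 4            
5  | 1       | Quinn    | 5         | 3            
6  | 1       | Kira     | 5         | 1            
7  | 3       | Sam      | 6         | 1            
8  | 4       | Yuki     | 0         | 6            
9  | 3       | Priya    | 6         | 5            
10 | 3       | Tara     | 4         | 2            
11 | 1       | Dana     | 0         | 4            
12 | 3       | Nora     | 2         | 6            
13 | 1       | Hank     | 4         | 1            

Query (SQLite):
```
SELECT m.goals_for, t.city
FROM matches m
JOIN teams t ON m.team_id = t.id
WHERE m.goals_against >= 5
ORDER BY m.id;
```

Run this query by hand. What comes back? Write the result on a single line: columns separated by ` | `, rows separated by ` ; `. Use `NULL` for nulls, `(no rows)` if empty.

Each matches row matches the teams row where team_id = teams.id.
Then keep rows with m.goals_against >= 5.

3 | Jaipur ; 0 | Macau ; 6 | Lima ; 2 | Lima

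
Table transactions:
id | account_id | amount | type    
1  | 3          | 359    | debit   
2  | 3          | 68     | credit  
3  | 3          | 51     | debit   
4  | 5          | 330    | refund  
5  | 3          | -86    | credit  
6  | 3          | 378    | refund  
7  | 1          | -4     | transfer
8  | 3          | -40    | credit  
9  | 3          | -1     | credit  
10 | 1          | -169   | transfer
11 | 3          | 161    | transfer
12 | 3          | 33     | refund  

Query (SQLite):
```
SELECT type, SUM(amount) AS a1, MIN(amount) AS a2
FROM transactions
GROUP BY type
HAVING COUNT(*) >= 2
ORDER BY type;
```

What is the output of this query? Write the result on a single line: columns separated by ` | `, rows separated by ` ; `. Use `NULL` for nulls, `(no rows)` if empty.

Group transactions by type.
Per group compute: SUM(amount), MIN(amount).
HAVING: drop groups with fewer than 2 rows.
  credit: ids {2, 5, 8, 9} → SUM(amount)=-59, MIN(amount)=-86
  debit: ids {1, 3} → SUM(amount)=410, MIN(amount)=51
  refund: ids {4, 6, 12} → SUM(amount)=741, MIN(amount)=33
  transfer: ids {7, 10, 11} → SUM(amount)=-12, MIN(amount)=-169

credit | -59 | -86 ; debit | 410 | 51 ; refund | 741 | 33 ; transfer | -12 | -169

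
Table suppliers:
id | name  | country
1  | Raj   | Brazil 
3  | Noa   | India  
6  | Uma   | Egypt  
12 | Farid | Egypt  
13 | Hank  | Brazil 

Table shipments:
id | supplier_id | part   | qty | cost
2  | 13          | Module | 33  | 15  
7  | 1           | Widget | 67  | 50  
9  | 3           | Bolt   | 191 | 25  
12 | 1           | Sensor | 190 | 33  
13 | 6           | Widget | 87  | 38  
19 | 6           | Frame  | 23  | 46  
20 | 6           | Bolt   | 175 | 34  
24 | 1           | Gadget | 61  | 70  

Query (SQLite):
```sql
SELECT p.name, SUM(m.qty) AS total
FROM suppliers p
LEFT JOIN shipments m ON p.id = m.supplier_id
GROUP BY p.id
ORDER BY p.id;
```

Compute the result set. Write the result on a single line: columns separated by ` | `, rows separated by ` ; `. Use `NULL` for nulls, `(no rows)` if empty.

LEFT JOIN keeps every suppliers row; unmatched ones get NULL for shipments columns.
Group by suppliers.id and compute SUM(m.qty). SUM over an all-NULL group is NULL.
  1: ids {7, 12, 24} → SUM(m.qty)=318
  3: ids {9} → SUM(m.qty)=191
  6: ids {13, 19, 20} → SUM(m.qty)=285
  12: ids {—} → SUM(m.qty)=NULL
  13: ids {2} → SUM(m.qty)=33

Raj | 318 ; Noa | 191 ; Uma | 285 ; Farid | NULL ; Hank | 33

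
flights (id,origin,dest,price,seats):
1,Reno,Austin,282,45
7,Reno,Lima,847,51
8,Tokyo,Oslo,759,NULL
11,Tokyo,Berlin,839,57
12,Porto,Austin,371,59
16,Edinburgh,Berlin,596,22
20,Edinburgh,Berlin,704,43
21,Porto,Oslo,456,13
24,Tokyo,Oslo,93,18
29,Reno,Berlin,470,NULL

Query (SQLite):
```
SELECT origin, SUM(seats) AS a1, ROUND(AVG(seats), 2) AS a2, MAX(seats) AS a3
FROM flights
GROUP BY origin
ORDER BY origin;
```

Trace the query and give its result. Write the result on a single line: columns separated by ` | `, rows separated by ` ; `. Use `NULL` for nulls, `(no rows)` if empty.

Edinburgh | 65 | 32.5 | 43 ; Porto | 72 | 36 | 59 ; Reno | 96 | 48 | 51 ; Tokyo | 75 | 37.5 | 57

Group flights by origin.
Per group compute: SUM(seats), ROUND(AVG(seats), 2), MAX(seats).
  Edinburgh: ids {16, 20} → SUM(seats)=65, ROUND(AVG(seats), 2)=32.5, MAX(seats)=43
  Porto: ids {12, 21} → SUM(seats)=72, ROUND(AVG(seats), 2)=36, MAX(seats)=59
  Reno: ids {1, 7, 29} → SUM(seats)=96, ROUND(AVG(seats), 2)=48, MAX(seats)=51
  Tokyo: ids {8, 11, 24} → SUM(seats)=75, ROUND(AVG(seats), 2)=37.5, MAX(seats)=57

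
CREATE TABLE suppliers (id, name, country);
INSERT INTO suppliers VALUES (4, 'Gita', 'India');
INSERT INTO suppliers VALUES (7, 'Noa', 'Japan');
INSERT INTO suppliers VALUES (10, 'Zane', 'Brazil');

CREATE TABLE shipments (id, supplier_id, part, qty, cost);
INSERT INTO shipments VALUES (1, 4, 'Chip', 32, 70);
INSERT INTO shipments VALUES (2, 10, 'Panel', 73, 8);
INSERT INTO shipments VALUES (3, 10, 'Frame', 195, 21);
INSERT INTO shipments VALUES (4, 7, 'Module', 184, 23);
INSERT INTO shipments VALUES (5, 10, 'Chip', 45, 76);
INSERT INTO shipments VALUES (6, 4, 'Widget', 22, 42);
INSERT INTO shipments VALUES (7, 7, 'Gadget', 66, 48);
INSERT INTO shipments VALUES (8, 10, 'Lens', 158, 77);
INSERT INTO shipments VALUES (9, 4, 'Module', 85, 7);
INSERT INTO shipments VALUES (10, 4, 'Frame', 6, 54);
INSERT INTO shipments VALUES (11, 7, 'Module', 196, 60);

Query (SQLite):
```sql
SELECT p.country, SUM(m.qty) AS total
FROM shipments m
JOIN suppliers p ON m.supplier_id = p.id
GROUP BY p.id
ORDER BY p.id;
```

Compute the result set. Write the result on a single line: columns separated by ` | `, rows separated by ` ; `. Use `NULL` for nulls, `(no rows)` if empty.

India | 145 ; Japan | 446 ; Brazil | 471

Join each shipments row to its suppliers via supplier_id.
Group joined rows by suppliers.id; compute SUM(m.qty) per group.
  4: ids {1, 6, 9, 10} → SUM(m.qty)=145
  7: ids {4, 7, 11} → SUM(m.qty)=446
  10: ids {2, 3, 5, 8} → SUM(m.qty)=471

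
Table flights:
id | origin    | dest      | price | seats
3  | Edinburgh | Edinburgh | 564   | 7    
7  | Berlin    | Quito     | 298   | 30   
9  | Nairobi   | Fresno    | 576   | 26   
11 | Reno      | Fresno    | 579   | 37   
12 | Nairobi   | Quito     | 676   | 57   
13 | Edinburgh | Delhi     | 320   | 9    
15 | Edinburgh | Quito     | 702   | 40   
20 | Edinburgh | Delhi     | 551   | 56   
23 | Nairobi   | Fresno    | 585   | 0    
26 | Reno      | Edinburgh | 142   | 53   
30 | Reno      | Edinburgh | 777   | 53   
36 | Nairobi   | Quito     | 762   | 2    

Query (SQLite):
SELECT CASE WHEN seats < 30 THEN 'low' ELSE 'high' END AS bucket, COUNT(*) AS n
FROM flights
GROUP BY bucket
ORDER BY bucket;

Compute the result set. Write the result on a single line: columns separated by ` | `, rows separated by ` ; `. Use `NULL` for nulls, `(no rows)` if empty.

high | 7 ; low | 5

Bucket rows by seats < 30 → 'low' else 'high'; count each bucket.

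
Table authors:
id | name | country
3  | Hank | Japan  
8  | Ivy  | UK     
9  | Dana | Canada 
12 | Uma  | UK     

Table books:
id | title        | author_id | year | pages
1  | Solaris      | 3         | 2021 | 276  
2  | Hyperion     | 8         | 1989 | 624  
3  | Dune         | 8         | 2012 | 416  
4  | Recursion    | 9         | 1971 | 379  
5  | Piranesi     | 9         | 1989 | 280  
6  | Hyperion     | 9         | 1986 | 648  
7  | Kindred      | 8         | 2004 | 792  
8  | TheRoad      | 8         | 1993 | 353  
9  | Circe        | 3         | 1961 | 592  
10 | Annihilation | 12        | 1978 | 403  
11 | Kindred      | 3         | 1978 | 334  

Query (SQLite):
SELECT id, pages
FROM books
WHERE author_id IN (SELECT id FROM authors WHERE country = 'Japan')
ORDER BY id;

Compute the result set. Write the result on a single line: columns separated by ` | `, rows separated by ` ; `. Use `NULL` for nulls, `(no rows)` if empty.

1 | 276 ; 9 | 592 ; 11 | 334

Inner query: authors.id where country = 'Japan'.
Outer: keep books rows whose author_id is in that set.
Inner query → {3}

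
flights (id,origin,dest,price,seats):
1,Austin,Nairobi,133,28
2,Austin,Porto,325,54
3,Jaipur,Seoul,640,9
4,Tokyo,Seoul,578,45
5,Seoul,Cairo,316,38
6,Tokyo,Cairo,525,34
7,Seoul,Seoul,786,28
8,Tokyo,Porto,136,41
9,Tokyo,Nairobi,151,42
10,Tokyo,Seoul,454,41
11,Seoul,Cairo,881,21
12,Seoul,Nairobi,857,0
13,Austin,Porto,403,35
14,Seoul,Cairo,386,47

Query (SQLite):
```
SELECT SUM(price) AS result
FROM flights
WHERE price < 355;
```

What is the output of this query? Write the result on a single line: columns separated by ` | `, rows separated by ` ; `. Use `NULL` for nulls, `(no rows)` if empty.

Rows where price < 355 → price values: [133, 325, 316, 136, 151].
SUM of non-NULL values = 1061.

1061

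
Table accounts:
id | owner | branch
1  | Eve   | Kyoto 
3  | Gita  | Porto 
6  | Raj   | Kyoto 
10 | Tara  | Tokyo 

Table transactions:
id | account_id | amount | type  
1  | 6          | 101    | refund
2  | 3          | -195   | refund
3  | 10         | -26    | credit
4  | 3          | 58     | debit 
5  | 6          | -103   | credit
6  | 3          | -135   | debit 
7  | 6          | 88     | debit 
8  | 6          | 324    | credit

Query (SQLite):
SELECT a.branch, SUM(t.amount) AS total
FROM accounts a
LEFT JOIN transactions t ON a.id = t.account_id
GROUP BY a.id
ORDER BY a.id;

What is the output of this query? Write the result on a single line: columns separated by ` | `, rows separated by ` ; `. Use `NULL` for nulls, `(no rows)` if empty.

LEFT JOIN keeps every accounts row; unmatched ones get NULL for transactions columns.
Group by accounts.id and compute SUM(t.amount). SUM over an all-NULL group is NULL.
  1: ids {—} → SUM(t.amount)=NULL
  3: ids {2, 4, 6} → SUM(t.amount)=-272
  6: ids {1, 5, 7, 8} → SUM(t.amount)=410
  10: ids {3} → SUM(t.amount)=-26

Kyoto | NULL ; Porto | -272 ; Kyoto | 410 ; Tokyo | -26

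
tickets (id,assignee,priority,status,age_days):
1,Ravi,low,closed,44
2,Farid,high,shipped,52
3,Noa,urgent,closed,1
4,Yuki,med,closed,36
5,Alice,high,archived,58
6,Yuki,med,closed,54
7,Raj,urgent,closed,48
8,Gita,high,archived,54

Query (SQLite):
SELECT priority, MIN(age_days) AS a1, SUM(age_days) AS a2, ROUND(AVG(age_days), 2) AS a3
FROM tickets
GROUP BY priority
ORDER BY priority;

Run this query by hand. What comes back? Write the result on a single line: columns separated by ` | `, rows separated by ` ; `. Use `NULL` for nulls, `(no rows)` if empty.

high | 52 | 164 | 54.67 ; low | 44 | 44 | 44 ; med | 36 | 90 | 45 ; urgent | 1 | 49 | 24.5

Group tickets by priority.
Per group compute: MIN(age_days), SUM(age_days), ROUND(AVG(age_days), 2).
  high: ids {2, 5, 8} → MIN(age_days)=52, SUM(age_days)=164, ROUND(AVG(age_days), 2)=54.67
  low: ids {1} → MIN(age_days)=44, SUM(age_days)=44, ROUND(AVG(age_days), 2)=44
  med: ids {4, 6} → MIN(age_days)=36, SUM(age_days)=90, ROUND(AVG(age_days), 2)=45
  urgent: ids {3, 7} → MIN(age_days)=1, SUM(age_days)=49, ROUND(AVG(age_days), 2)=24.5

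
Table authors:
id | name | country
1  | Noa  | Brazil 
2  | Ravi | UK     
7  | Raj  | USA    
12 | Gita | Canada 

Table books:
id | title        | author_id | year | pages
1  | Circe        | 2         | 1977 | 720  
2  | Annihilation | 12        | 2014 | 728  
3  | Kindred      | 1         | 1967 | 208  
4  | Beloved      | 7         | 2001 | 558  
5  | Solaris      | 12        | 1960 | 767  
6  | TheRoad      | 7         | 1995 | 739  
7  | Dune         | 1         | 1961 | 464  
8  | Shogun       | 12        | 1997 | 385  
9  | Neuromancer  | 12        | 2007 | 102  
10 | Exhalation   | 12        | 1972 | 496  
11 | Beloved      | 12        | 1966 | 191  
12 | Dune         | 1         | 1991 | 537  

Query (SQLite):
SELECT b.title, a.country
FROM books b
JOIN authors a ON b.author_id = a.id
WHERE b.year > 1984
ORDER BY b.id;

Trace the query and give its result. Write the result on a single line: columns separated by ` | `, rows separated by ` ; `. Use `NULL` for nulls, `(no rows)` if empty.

Each books row matches the authors row where author_id = authors.id.
Then keep rows with b.year > 1984.

Annihilation | Canada ; Beloved | USA ; TheRoad | USA ; Shogun | Canada ; Neuromancer | Canada ; Dune | Brazil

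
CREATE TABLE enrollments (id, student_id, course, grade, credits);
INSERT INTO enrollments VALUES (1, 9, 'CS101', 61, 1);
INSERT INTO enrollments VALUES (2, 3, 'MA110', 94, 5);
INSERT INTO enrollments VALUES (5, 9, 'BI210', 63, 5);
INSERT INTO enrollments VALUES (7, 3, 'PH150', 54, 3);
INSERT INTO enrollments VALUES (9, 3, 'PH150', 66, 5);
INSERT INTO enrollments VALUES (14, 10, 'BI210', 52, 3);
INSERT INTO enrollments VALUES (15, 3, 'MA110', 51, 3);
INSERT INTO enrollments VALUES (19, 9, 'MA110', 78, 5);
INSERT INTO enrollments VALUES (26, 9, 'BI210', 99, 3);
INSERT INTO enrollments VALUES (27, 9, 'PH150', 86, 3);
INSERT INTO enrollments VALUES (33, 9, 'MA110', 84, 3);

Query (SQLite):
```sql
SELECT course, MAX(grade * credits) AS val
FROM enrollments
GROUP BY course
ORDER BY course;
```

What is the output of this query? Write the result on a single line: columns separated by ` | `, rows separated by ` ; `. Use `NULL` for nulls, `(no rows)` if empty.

BI210 | 315 ; CS101 | 61 ; MA110 | 470 ; PH150 | 330

For each row compute grade * credits.
Group by course; take MAX of the expression per group.
  BI210: ids {5, 14, 26} → MAX(grade * credits)=315
  CS101: ids {1} → MAX(grade * credits)=61
  MA110: ids {2, 15, 19, 33} → MAX(grade * credits)=470
  PH150: ids {7, 9, 27} → MAX(grade * credits)=330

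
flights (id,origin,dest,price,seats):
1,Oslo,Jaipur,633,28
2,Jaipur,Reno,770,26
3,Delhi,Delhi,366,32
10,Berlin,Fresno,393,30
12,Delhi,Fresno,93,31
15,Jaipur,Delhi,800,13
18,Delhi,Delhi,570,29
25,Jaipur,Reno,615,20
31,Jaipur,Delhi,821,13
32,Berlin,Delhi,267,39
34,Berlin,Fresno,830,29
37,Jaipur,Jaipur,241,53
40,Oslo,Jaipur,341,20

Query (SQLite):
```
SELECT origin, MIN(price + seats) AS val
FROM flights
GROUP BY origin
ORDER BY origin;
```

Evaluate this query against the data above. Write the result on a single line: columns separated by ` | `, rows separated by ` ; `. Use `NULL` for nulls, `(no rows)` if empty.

For each row compute price + seats.
Group by origin; take MIN of the expression per group.
  Berlin: ids {10, 32, 34} → MIN(price + seats)=306
  Delhi: ids {3, 12, 18} → MIN(price + seats)=124
  Jaipur: ids {2, 15, 25, 31, 37} → MIN(price + seats)=294
  Oslo: ids {1, 40} → MIN(price + seats)=361

Berlin | 306 ; Delhi | 124 ; Jaipur | 294 ; Oslo | 361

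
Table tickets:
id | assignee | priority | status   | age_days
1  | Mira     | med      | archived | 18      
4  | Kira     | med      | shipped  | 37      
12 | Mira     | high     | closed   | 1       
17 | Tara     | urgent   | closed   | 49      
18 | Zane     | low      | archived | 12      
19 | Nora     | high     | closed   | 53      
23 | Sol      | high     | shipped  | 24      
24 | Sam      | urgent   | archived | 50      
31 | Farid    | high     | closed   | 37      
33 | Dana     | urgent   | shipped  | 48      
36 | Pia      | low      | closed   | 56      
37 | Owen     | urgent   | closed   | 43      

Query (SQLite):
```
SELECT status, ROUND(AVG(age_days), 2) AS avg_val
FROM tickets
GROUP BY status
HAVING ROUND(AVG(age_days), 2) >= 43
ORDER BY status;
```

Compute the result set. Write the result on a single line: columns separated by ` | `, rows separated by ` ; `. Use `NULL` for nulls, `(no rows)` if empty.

Partition tickets by status; compute ROUND(AVG(age_days), 2) within each group.
HAVING: keep groups where ROUND(AVG(age_days), 2) >= 43.
  archived: ids {1, 18, 24} → ROUND(AVG(age_days), 2)=26.67
  closed: ids {12, 17, 19, 31, 36, 37} → ROUND(AVG(age_days), 2)=39.83
  shipped: ids {4, 23, 33} → ROUND(AVG(age_days), 2)=36.33

(no rows)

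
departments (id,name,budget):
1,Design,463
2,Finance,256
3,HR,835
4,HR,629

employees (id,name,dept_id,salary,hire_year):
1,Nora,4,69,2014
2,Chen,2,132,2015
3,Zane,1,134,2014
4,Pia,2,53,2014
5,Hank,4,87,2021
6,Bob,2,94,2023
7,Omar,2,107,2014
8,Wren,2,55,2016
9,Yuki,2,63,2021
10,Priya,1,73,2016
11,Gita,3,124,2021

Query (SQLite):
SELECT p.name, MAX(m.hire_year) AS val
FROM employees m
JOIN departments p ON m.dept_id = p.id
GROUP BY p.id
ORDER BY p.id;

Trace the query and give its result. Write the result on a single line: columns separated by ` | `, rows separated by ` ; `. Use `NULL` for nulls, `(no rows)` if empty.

Design | 2016 ; Finance | 2023 ; HR | 2021 ; HR | 2021

Join each employees row to its departments via dept_id.
Group joined rows by departments.id; compute MAX(m.hire_year) per group.
  1: ids {3, 10} → MAX(m.hire_year)=2016
  2: ids {2, 4, 6, 7, 8, 9} → MAX(m.hire_year)=2023
  3: ids {11} → MAX(m.hire_year)=2021
  4: ids {1, 5} → MAX(m.hire_year)=2021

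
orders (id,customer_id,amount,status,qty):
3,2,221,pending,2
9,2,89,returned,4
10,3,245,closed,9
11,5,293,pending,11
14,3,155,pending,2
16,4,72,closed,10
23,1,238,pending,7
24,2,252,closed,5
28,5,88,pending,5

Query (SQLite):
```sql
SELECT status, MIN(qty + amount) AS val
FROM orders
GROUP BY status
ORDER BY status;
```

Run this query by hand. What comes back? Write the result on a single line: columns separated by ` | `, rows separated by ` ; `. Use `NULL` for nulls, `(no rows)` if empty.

closed | 82 ; pending | 93 ; returned | 93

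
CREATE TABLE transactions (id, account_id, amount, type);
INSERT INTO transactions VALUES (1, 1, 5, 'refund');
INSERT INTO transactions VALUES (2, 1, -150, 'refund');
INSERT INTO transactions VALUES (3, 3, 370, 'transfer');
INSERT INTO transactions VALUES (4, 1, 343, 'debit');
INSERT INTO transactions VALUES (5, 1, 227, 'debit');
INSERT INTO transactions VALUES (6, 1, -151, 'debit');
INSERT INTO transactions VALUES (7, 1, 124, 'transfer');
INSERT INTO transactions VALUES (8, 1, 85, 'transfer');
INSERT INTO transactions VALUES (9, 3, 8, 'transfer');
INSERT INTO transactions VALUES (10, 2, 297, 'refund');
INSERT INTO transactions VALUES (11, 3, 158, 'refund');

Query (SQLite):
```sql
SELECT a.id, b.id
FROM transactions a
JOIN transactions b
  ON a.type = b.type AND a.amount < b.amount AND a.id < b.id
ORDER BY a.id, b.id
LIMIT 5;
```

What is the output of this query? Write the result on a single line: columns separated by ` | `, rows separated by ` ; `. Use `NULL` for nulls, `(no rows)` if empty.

Pairs (a,b) with same type, a.amount < b.amount, a.id < b.id.
type groups: debit:{4,5,6} refund:{1,2,10,11} transfer:{3,7,8,9}
Ordered by (a.id, b.id); first 5.

1 | 10 ; 1 | 11 ; 2 | 10 ; 2 | 11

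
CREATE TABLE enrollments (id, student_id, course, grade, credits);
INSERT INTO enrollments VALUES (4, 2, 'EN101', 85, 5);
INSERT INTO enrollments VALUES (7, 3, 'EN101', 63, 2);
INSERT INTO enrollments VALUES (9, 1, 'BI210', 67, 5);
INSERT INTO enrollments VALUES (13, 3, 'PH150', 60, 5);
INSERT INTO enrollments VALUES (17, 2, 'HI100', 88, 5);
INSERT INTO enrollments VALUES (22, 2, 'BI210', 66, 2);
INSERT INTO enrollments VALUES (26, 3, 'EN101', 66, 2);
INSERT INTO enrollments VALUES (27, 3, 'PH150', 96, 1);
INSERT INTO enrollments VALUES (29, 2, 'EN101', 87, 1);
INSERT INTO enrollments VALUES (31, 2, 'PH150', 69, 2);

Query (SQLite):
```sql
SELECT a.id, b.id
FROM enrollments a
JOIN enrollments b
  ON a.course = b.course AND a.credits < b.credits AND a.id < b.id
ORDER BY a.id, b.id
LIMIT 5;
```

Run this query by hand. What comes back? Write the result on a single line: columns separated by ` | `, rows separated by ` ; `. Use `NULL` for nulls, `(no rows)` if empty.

27 | 31

Pairs (a,b) with same course, a.credits < b.credits, a.id < b.id.
course groups: BI210:{9,22} EN101:{4,7,26,29} HI100:{17} PH150:{13,27,31}
Ordered by (a.id, b.id); first 5.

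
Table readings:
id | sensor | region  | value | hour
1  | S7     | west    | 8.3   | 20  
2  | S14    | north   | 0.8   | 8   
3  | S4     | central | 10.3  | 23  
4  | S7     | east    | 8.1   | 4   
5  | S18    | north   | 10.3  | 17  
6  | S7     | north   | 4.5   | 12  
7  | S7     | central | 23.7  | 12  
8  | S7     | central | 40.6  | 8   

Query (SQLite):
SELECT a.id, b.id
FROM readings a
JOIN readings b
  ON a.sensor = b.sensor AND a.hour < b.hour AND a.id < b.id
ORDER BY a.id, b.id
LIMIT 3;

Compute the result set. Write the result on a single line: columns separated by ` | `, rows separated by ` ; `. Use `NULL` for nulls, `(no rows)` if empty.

4 | 6 ; 4 | 7 ; 4 | 8

Pairs (a,b) with same sensor, a.hour < b.hour, a.id < b.id.
sensor groups: S14:{2} S18:{5} S4:{3} S7:{1,4,6,7,8}
Ordered by (a.id, b.id); first 3.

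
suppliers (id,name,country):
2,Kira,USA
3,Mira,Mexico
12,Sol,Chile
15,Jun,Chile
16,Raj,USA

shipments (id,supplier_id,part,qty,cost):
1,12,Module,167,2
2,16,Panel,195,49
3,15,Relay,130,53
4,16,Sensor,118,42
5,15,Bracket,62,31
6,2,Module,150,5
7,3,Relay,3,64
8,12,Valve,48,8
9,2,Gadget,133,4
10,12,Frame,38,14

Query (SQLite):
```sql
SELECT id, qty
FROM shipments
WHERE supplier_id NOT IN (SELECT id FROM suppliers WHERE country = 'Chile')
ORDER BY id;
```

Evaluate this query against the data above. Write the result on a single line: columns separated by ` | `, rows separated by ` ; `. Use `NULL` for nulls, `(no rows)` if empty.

Inner query: suppliers.id where country = 'Chile'.
Outer: keep shipments rows whose supplier_id is not in that set.
Inner query → {12, 15}

2 | 195 ; 4 | 118 ; 6 | 150 ; 7 | 3 ; 9 | 133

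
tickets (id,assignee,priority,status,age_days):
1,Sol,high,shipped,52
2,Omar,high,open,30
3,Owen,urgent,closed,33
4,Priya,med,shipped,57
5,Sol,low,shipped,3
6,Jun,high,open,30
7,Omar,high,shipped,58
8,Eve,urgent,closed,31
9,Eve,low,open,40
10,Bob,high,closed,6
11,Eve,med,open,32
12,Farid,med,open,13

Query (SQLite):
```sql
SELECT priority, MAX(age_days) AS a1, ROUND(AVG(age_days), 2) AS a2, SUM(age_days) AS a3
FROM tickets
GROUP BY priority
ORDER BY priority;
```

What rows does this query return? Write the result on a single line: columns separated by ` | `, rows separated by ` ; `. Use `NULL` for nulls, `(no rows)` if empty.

Group tickets by priority.
Per group compute: MAX(age_days), ROUND(AVG(age_days), 2), SUM(age_days).
  high: ids {1, 2, 6, 7, 10} → MAX(age_days)=58, ROUND(AVG(age_days), 2)=35.2, SUM(age_days)=176
  low: ids {5, 9} → MAX(age_days)=40, ROUND(AVG(age_days), 2)=21.5, SUM(age_days)=43
  med: ids {4, 11, 12} → MAX(age_days)=57, ROUND(AVG(age_days), 2)=34, SUM(age_days)=102
  urgent: ids {3, 8} → MAX(age_days)=33, ROUND(AVG(age_days), 2)=32, SUM(age_days)=64

high | 58 | 35.2 | 176 ; low | 40 | 21.5 | 43 ; med | 57 | 34 | 102 ; urgent | 33 | 32 | 64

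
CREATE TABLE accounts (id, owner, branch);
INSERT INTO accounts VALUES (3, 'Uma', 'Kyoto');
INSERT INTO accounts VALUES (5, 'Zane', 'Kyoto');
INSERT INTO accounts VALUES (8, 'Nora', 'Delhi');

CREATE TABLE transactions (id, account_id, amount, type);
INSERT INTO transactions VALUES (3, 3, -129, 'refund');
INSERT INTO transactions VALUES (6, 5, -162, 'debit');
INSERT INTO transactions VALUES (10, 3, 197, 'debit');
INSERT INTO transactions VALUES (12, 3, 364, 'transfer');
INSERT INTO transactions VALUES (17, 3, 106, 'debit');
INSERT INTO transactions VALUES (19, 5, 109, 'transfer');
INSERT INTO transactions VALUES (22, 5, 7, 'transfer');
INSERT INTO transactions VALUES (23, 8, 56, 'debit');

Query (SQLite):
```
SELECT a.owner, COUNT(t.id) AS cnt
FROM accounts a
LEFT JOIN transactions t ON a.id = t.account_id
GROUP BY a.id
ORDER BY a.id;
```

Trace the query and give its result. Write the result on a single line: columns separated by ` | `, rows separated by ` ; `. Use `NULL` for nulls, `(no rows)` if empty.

LEFT JOIN keeps every accounts row; unmatched ones get NULL for transactions columns.
Group by accounts.id and compute COUNT(t.id). COUNT(col) of an all-NULL group is 0.
  3: ids {3, 10, 12, 17} → COUNT(t.id)=4
  5: ids {6, 19, 22} → COUNT(t.id)=3
  8: ids {23} → COUNT(t.id)=1

Uma | 4 ; Zane | 3 ; Nora | 1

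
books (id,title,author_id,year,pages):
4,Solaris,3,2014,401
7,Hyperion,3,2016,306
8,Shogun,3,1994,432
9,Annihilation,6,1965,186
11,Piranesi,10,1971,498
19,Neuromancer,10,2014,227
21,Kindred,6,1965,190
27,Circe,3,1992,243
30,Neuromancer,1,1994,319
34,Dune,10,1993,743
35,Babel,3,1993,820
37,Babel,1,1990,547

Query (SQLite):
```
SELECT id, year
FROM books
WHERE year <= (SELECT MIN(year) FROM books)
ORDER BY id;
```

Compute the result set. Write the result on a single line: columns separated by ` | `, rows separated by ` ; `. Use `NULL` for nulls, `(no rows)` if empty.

9 | 1965 ; 21 | 1965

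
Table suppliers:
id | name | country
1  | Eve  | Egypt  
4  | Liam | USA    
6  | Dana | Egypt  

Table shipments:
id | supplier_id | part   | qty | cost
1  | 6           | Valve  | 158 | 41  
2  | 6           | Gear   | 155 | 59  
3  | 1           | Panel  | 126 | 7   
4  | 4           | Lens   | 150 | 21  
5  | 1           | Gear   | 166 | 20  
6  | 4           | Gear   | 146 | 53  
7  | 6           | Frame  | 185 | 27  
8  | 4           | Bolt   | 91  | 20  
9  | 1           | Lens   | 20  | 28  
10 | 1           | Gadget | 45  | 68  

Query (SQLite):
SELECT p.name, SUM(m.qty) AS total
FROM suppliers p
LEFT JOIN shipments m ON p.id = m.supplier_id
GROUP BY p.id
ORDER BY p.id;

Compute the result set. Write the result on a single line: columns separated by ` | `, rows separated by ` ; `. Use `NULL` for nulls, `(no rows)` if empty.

Eve | 357 ; Liam | 387 ; Dana | 498

LEFT JOIN keeps every suppliers row; unmatched ones get NULL for shipments columns.
Group by suppliers.id and compute SUM(m.qty). SUM over an all-NULL group is NULL.
  1: ids {3, 5, 9, 10} → SUM(m.qty)=357
  4: ids {4, 6, 8} → SUM(m.qty)=387
  6: ids {1, 2, 7} → SUM(m.qty)=498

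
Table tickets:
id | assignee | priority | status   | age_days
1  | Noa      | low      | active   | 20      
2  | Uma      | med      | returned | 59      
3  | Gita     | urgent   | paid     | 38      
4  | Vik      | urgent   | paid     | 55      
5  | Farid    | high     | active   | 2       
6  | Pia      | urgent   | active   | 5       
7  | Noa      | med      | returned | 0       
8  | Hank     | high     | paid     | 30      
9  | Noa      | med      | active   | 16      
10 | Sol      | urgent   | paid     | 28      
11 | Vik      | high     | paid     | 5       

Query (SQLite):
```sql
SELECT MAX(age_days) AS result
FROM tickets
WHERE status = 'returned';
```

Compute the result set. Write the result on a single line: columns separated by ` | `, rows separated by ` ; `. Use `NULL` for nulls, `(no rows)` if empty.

59

Rows where status='returned' → age_days values: [59, 0].
MAX of non-NULL values = 59.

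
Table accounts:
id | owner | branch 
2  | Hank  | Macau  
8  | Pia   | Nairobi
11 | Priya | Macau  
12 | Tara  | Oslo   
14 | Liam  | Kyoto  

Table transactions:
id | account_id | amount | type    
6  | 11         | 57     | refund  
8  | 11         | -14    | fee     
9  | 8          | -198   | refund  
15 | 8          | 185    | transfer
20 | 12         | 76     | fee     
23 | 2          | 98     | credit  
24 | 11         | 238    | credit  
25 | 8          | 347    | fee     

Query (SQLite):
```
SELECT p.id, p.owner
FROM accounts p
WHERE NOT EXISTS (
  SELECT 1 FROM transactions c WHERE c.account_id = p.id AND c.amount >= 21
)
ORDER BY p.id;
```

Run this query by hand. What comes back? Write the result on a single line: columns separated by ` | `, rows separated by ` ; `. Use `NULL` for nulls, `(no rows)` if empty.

For each accounts row, check whether any transactions with matching account_id has amount >= 21.
Keep rows where that is false.

14 | Liam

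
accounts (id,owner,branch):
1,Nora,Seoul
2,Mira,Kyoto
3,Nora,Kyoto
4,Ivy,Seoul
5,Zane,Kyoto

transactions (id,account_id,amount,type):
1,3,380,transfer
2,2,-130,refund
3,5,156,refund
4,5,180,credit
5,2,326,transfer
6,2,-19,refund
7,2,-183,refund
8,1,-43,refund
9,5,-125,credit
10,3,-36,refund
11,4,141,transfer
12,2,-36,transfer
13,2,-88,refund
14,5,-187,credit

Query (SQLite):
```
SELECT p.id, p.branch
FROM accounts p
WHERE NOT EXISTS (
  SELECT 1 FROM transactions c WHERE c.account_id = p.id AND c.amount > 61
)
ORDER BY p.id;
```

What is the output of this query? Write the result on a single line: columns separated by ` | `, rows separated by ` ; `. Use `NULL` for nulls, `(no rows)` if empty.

For each accounts row, check whether any transactions with matching account_id has amount > 61.
Keep rows where that is false.

1 | Seoul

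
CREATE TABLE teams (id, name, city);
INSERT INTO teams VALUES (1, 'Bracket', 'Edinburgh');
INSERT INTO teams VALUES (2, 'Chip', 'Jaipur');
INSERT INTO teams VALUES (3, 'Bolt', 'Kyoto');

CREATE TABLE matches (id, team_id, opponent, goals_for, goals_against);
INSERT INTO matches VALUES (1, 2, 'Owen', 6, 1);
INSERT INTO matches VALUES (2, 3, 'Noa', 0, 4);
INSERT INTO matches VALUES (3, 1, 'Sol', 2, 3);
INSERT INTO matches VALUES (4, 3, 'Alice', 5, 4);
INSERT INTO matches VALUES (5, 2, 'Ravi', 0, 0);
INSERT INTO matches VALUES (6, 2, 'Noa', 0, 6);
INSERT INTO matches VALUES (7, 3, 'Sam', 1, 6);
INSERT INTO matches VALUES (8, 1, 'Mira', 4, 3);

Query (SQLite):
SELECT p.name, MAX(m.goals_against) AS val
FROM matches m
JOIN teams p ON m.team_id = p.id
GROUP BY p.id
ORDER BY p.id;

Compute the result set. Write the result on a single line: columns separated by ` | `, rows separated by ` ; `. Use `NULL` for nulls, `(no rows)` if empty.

Join each matches row to its teams via team_id.
Group joined rows by teams.id; compute MAX(m.goals_against) per group.
  1: ids {3, 8} → MAX(m.goals_against)=3
  2: ids {1, 5, 6} → MAX(m.goals_against)=6
  3: ids {2, 4, 7} → MAX(m.goals_against)=6

Bracket | 3 ; Chip | 6 ; Bolt | 6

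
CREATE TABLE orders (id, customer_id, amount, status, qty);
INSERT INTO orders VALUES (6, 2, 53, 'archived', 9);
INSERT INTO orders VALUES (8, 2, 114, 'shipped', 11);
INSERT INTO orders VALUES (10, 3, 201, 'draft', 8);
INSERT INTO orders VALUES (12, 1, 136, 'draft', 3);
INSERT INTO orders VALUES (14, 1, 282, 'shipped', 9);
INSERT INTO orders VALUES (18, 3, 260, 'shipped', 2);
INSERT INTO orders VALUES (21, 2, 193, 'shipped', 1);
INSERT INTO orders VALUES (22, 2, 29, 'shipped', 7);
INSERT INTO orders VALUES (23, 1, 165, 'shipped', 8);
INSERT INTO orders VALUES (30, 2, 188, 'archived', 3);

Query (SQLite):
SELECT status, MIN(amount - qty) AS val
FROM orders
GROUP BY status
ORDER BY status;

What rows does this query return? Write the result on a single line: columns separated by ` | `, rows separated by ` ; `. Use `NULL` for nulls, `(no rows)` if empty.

For each row compute amount - qty.
Group by status; take MIN of the expression per group.
  archived: ids {6, 30} → MIN(amount - qty)=44
  draft: ids {10, 12} → MIN(amount - qty)=133
  shipped: ids {8, 14, 18, 21, 22, 23} → MIN(amount - qty)=22

archived | 44 ; draft | 133 ; shipped | 22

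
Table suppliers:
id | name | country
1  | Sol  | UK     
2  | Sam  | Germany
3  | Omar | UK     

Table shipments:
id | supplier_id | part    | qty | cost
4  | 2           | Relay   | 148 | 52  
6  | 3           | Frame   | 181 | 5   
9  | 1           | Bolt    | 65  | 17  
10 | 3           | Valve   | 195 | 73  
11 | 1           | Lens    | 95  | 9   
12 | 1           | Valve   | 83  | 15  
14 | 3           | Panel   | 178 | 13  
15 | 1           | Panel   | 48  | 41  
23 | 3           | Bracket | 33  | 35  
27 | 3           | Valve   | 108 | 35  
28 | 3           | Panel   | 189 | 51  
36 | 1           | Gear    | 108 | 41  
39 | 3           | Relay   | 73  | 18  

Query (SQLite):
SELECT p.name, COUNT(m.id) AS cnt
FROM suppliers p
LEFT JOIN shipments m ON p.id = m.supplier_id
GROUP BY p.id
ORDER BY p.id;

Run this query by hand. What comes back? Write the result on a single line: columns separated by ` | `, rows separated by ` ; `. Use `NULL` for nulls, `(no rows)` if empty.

LEFT JOIN keeps every suppliers row; unmatched ones get NULL for shipments columns.
Group by suppliers.id and compute COUNT(m.id). COUNT(col) of an all-NULL group is 0.
  1: ids {9, 11, 12, 15, 36} → COUNT(m.id)=5
  2: ids {4} → COUNT(m.id)=1
  3: ids {6, 10, 14, 23, 27, 28, 39} → COUNT(m.id)=7

Sol | 5 ; Sam | 1 ; Omar | 7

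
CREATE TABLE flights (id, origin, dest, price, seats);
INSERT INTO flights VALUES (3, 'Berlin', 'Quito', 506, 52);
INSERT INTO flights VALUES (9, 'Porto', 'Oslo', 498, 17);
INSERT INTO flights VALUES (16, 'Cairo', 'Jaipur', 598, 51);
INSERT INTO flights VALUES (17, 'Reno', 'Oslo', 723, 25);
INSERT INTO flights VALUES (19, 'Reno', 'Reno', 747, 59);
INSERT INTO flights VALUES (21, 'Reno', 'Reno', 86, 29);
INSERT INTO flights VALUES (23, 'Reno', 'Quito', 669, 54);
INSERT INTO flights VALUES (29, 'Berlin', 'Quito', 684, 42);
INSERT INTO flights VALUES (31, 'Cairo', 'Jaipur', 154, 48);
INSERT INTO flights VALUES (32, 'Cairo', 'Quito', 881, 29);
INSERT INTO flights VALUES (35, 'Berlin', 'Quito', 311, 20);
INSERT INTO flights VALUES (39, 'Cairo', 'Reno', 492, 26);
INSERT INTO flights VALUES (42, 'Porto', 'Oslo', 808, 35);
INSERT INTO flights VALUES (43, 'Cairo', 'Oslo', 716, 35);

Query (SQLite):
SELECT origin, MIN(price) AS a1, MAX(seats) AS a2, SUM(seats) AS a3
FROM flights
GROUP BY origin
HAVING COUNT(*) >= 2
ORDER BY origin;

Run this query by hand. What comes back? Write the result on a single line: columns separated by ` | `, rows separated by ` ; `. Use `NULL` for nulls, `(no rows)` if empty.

Group flights by origin.
Per group compute: MIN(price), MAX(seats), SUM(seats).
HAVING: drop groups with fewer than 2 rows.
  Berlin: ids {3, 29, 35} → MIN(price)=311, MAX(seats)=52, SUM(seats)=114
  Cairo: ids {16, 31, 32, 39, 43} → MIN(price)=154, MAX(seats)=51, SUM(seats)=189
  Porto: ids {9, 42} → MIN(price)=498, MAX(seats)=35, SUM(seats)=52
  Reno: ids {17, 19, 21, 23} → MIN(price)=86, MAX(seats)=59, SUM(seats)=167

Berlin | 311 | 52 | 114 ; Cairo | 154 | 51 | 189 ; Porto | 498 | 35 | 52 ; Reno | 86 | 59 | 167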